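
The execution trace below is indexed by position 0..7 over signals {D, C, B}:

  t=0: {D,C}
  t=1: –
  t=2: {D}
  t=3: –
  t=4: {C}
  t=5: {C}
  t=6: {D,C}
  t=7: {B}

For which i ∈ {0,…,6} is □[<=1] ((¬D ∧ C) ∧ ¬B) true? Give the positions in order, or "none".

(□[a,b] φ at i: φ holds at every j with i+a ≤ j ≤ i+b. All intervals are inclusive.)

4

Evaluate at each i in [0,6]:
  i=0: ✗ (fails at j=0)
  i=1: ✗ (fails at j=1)
  i=2: ✗ (fails at j=2)
  i=3: ✗ (fails at j=3)
  i=4: ✓ (all of [4,5])
  i=5: ✗ (fails at j=6)
  i=6: ✗ (fails at j=6)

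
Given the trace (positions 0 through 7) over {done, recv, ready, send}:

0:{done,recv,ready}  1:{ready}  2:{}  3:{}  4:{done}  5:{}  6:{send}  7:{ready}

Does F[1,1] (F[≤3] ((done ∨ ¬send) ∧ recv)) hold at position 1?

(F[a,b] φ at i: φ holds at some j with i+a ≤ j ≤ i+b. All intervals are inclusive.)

Check F[≤3] ((done ∨ ¬send) ∧ recv) at each j in [2,2]:
  j=2: fails (none in [2,5])
No position in the window satisfies it → formula fails.

No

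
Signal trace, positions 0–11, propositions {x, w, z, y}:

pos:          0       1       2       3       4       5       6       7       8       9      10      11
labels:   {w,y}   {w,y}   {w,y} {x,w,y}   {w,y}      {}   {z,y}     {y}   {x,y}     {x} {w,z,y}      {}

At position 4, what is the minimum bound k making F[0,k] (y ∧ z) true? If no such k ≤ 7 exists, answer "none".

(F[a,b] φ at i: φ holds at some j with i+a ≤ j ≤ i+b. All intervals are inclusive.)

Scan j = 4,5,… for (y ∧ z):
  j=4: fails
  j=5: fails
  j=6: holds
First hit at j=6, so smallest k = 6-4 = 2.

2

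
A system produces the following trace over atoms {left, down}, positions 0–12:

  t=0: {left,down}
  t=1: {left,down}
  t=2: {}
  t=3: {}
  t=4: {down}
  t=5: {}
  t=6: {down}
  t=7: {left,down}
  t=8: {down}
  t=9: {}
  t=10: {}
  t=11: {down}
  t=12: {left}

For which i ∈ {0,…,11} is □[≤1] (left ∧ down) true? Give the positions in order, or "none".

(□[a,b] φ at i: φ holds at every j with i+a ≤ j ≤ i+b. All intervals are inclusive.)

Evaluate at each i in [0,11]:
  i=0: ✓ (all of [0,1])
  i=1: ✗ (fails at j=2)
  i=2: ✗ (fails at j=2)
  i=3: ✗ (fails at j=3)
  i=4: ✗ (fails at j=4)
  i=5: ✗ (fails at j=5)
  i=6: ✗ (fails at j=6)
  i=7: ✗ (fails at j=8)
  i=8: ✗ (fails at j=8)
  i=9: ✗ (fails at j=9)
  i=10: ✗ (fails at j=10)
  i=11: ✗ (fails at j=11)

0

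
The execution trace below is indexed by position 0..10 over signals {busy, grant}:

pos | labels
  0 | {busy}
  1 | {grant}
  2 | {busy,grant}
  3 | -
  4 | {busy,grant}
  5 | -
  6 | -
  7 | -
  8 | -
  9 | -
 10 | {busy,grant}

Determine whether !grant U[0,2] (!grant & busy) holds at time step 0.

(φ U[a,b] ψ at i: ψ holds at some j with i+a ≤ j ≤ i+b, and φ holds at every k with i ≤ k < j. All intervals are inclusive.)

Holds

Need some j in [0,2] with (!grant & busy), and !grant at every k in [0,j-1].
  j=0: (!grant & busy) holds; no prefix to check → satisfied.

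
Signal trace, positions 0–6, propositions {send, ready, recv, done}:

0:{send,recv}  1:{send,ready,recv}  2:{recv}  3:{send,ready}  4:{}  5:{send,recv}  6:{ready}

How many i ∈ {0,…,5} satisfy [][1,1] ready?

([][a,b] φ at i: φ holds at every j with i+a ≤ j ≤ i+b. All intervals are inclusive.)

3

Evaluate at each i in [0,5]:
  i=0: ✓ (all of [1,1])
  i=1: ✗ (fails at j=2)
  i=2: ✓ (all of [3,3])
  i=3: ✗ (fails at j=4)
  i=4: ✗ (fails at j=5)
  i=5: ✓ (all of [6,6])
Positions where it holds: {0, 2, 5} → 3.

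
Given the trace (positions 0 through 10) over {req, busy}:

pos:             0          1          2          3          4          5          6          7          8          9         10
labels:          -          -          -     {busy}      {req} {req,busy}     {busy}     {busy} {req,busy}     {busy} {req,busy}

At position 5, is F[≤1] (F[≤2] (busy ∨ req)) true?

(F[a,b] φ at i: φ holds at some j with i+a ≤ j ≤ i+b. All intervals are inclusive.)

Check F[≤2] (busy ∨ req) at each j in [5,6]:
  j=5: holds (witness at 5)
  j=6: holds (witness at 6)
Found at j=5 → formula holds.

True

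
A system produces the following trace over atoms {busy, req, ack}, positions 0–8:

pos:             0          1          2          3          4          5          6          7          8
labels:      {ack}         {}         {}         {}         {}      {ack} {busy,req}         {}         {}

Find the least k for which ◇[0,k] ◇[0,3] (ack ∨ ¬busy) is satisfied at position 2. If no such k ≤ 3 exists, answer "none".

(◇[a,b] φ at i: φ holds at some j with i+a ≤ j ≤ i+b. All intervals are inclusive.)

0

Scan j = 2,3,… for ◇[0,3] (ack ∨ ¬busy):
  j=2: holds
First hit at j=2, so smallest k = 2-2 = 0.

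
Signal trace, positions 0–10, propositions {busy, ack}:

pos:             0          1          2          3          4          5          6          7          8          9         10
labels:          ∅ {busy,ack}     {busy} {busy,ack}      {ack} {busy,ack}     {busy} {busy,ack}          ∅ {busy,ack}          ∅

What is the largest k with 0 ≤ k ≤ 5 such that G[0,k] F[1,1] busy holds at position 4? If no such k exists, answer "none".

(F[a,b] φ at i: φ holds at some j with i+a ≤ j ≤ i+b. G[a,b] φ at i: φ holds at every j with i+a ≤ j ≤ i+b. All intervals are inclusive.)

2

F[1,1] busy must hold from j=4 onward; find where it first fails.
  j=4: holds
  j=5: holds
  j=6: holds
  j=7: fails
Holds on [4,6], so largest k = 2.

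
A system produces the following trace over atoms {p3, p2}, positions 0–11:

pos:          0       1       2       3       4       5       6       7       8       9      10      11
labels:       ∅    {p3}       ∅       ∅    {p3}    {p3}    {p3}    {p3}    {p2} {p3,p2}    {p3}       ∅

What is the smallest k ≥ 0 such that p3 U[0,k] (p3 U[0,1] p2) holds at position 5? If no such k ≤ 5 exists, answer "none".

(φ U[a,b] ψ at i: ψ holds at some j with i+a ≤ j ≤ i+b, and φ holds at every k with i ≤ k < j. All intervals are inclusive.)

2

Need earliest j ≥ 5 with (p3 U[0,1] p2), and p3 at every k in [5,j-1].
  j=5: rhs fails.
  j=6: rhs fails.
  j=7: rhs holds; lhs holds on [5,6]. k = 2.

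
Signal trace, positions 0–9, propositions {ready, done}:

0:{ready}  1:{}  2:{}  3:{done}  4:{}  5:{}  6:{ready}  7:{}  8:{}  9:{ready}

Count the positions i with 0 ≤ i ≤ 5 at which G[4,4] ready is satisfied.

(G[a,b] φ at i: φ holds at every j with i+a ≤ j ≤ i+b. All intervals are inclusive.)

2

Evaluate at each i in [0,5]:
  i=0: ✗ (fails at j=4)
  i=1: ✗ (fails at j=5)
  i=2: ✓ (all of [6,6])
  i=3: ✗ (fails at j=7)
  i=4: ✗ (fails at j=8)
  i=5: ✓ (all of [9,9])
Positions where it holds: {2, 5} → 2.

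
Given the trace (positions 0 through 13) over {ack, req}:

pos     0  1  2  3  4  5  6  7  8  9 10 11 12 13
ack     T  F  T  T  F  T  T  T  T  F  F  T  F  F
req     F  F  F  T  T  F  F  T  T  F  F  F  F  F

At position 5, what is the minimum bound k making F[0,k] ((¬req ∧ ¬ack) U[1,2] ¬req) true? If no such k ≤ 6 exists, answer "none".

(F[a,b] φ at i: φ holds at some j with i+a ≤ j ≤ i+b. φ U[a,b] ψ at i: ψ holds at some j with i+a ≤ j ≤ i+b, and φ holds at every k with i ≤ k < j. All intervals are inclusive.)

4

Scan j = 5,6,… for ((¬req ∧ ¬ack) U[1,2] ¬req):
  j=5: fails
  j=6: fails
  j=7: fails
  j=8: fails
  j=9: holds
First hit at j=9, so smallest k = 9-5 = 4.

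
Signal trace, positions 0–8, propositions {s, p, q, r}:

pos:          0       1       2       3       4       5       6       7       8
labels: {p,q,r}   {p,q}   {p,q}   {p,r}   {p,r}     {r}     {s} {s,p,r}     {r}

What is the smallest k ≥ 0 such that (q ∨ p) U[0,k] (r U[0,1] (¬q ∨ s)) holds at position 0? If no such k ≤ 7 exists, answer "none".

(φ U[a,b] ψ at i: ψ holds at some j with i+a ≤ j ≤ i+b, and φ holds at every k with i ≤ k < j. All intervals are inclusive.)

3

Need earliest j ≥ 0 with (r U[0,1] (¬q ∨ s)), and (q ∨ p) at every k in [0,j-1].
  j=0: rhs fails.
  j=1: rhs fails.
  j=2: rhs fails.
  j=3: rhs holds; lhs holds on [0,2]. k = 3.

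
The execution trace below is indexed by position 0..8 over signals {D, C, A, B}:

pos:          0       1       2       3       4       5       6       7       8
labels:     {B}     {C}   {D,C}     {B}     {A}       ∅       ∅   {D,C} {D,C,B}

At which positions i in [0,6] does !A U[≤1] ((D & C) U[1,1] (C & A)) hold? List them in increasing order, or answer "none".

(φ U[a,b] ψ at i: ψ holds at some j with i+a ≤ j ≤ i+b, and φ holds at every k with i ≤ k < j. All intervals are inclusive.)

none

Evaluate at each i in [0,6]:
  i=0: ✗ (no rhs in [0,1])
  i=1: ✗ (no rhs in [1,2])
  i=2: ✗ (no rhs in [2,3])
  i=3: ✗ (no rhs in [3,4])
  i=4: ✗ (no rhs in [4,5])
  i=5: ✗ (no rhs in [5,6])
  i=6: ✗ (no rhs in [6,7])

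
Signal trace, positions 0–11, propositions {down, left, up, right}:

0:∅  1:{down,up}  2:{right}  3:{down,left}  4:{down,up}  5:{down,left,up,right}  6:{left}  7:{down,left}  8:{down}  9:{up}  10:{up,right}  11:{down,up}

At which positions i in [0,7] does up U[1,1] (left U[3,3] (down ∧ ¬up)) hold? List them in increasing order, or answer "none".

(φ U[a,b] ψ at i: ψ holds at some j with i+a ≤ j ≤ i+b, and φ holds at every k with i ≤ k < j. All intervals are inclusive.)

Evaluate at each i in [0,7]:
  i=0: ✗ (no rhs in [1,1])
  i=1: ✗ (no rhs in [2,2])
  i=2: ✗ (no rhs in [3,3])
  i=3: ✗ (no rhs in [4,4])
  i=4: ✓ (rhs at j=5; lhs holds on [4,4])
  i=5: ✗ (no rhs in [6,6])
  i=6: ✗ (no rhs in [7,7])
  i=7: ✗ (no rhs in [8,8])

4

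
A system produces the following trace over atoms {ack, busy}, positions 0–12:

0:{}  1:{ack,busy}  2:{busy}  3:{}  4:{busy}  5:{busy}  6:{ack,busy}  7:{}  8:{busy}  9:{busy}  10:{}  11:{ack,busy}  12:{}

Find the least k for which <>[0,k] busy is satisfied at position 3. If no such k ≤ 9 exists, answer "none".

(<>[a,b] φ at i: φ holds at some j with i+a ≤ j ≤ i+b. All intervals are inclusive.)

1

Scan j = 3,4,… for busy:
  j=3: fails
  j=4: holds
First hit at j=4, so smallest k = 4-3 = 1.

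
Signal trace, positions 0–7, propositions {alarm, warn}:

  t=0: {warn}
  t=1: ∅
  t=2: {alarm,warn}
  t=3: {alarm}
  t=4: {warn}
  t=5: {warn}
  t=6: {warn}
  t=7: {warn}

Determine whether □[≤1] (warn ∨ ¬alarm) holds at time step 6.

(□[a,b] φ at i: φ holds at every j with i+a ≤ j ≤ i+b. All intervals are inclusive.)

True

Check (warn ∨ ¬alarm) at every j in [6,7]:
  j=6: true
  j=7: true
All positions satisfy it → formula holds.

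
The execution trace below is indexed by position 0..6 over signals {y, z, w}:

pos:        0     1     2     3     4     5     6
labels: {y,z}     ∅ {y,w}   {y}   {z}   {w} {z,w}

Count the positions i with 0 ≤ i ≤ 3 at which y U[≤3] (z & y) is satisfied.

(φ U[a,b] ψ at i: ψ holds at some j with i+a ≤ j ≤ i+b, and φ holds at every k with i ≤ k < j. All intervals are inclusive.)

1

Evaluate at each i in [0,3]:
  i=0: ✓ (rhs at j=0)
  i=1: ✗ (no rhs in [1,4])
  i=2: ✗ (no rhs in [2,5])
  i=3: ✗ (no rhs in [3,6])
Positions where it holds: {0} → 1.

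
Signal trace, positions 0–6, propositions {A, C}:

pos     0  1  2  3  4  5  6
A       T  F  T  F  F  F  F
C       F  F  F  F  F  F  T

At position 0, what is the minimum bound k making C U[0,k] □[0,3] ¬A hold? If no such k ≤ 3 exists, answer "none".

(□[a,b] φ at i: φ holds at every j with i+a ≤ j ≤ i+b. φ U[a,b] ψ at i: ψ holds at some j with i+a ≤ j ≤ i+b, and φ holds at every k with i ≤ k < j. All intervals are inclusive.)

Need earliest j ≥ 0 with □[0,3] ¬A, and C at every k in [0,j-1].
  j=0: rhs fails.
  j=1: rhs fails.
  j=2: rhs fails.
  j=3: rhs holds but lhs fails at k=0.
No witness within the range → none.

none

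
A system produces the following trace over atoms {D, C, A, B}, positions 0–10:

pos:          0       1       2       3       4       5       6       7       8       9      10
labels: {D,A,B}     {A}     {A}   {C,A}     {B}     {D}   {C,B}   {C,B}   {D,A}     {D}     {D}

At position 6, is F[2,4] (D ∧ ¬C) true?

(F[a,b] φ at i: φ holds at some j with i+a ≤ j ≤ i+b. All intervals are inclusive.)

Check (D ∧ ¬C) at each j in [8,10]:
  j=8: true
  j=9: true
  j=10: true
Found at j=8 → formula holds.

True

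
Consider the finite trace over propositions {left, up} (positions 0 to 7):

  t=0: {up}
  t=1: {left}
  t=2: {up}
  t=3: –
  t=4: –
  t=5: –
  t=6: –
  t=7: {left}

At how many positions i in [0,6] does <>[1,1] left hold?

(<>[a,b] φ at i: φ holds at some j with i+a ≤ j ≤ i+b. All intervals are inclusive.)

Evaluate at each i in [0,6]:
  i=0: ✓ (witness j=1)
  i=1: ✗ (none in [2,2])
  i=2: ✗ (none in [3,3])
  i=3: ✗ (none in [4,4])
  i=4: ✗ (none in [5,5])
  i=5: ✗ (none in [6,6])
  i=6: ✓ (witness j=7)
Positions where it holds: {0, 6} → 2.

2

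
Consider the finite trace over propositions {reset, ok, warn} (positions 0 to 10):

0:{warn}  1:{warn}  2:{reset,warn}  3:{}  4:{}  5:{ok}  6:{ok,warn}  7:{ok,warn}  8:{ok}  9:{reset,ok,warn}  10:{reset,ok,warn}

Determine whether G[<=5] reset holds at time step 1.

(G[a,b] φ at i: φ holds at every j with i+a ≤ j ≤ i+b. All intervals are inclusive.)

Check reset at every j in [1,6]:
  j=1: false
  j=2: true
  j=3: false
  j=4: false
  j=5: false
  j=6: false
Fails at j=1 → formula fails.

No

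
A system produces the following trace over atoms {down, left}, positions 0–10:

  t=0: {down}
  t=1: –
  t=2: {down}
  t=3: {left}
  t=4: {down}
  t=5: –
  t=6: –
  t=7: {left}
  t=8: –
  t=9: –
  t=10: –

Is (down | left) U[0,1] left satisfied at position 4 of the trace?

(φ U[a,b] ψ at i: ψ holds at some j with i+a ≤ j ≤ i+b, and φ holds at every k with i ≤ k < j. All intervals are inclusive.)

False

Need some j in [4,5] with left, and (down | left) at every k in [4,j-1].
  j=4: left false.
  j=5: left false.
No j in the window works → until fails.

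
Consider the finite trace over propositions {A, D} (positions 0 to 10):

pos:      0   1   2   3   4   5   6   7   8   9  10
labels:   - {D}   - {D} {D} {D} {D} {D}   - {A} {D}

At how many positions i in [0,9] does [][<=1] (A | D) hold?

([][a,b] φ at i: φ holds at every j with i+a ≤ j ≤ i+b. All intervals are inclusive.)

5

Evaluate at each i in [0,9]:
  i=0: ✗ (fails at j=0)
  i=1: ✗ (fails at j=2)
  i=2: ✗ (fails at j=2)
  i=3: ✓ (all of [3,4])
  i=4: ✓ (all of [4,5])
  i=5: ✓ (all of [5,6])
  i=6: ✓ (all of [6,7])
  i=7: ✗ (fails at j=8)
  i=8: ✗ (fails at j=8)
  i=9: ✓ (all of [9,10])
Positions where it holds: {3, 4, 5, 6, 9} → 5.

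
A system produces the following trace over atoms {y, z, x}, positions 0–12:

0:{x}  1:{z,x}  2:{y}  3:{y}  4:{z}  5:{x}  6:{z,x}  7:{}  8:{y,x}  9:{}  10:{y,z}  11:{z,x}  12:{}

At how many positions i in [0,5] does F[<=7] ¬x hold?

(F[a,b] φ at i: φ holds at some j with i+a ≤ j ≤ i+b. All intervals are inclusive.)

6

Evaluate at each i in [0,5]:
  i=0: ✓ (witness j=2)
  i=1: ✓ (witness j=2)
  i=2: ✓ (witness j=2)
  i=3: ✓ (witness j=3)
  i=4: ✓ (witness j=4)
  i=5: ✓ (witness j=7)
Positions where it holds: {0, 1, 2, 3, 4, 5} → 6.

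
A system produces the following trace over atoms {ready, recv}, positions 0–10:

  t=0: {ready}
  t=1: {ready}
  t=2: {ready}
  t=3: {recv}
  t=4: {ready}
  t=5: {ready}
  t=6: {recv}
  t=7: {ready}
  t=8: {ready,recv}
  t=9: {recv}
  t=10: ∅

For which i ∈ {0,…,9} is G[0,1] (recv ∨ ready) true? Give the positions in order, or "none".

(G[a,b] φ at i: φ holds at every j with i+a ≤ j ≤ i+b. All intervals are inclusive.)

0, 1, 2, 3, 4, 5, 6, 7, 8

Evaluate at each i in [0,9]:
  i=0: ✓ (all of [0,1])
  i=1: ✓ (all of [1,2])
  i=2: ✓ (all of [2,3])
  i=3: ✓ (all of [3,4])
  i=4: ✓ (all of [4,5])
  i=5: ✓ (all of [5,6])
  i=6: ✓ (all of [6,7])
  i=7: ✓ (all of [7,8])
  i=8: ✓ (all of [8,9])
  i=9: ✗ (fails at j=10)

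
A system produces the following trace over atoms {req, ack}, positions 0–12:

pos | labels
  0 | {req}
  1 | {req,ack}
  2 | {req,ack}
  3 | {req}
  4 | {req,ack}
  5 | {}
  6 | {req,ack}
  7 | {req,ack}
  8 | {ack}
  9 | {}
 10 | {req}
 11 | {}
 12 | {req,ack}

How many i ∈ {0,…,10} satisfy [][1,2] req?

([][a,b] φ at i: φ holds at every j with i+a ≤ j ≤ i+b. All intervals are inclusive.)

4

Evaluate at each i in [0,10]:
  i=0: ✓ (all of [1,2])
  i=1: ✓ (all of [2,3])
  i=2: ✓ (all of [3,4])
  i=3: ✗ (fails at j=5)
  i=4: ✗ (fails at j=5)
  i=5: ✓ (all of [6,7])
  i=6: ✗ (fails at j=8)
  i=7: ✗ (fails at j=8)
  i=8: ✗ (fails at j=9)
  i=9: ✗ (fails at j=11)
  i=10: ✗ (fails at j=11)
Positions where it holds: {0, 1, 2, 5} → 4.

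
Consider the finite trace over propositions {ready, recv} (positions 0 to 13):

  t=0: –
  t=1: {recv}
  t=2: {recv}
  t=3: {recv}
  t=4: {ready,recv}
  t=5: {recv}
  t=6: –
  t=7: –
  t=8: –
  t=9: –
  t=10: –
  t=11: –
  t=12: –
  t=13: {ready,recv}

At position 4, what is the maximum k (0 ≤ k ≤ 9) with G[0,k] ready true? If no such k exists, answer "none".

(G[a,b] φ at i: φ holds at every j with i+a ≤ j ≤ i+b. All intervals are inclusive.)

ready must hold from j=4 onward; find where it first fails.
  j=4: holds
  j=5: fails
Holds on [4,4], so largest k = 0.

0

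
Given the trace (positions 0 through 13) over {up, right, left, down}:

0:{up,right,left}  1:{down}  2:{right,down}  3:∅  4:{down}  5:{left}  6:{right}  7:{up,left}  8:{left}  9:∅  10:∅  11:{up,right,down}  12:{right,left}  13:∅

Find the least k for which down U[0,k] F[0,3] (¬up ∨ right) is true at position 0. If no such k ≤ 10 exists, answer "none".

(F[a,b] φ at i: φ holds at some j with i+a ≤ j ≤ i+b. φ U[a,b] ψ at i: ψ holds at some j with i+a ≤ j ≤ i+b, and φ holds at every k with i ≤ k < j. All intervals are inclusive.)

Need earliest j ≥ 0 with F[0,3] (¬up ∨ right), and down at every k in [0,j-1].
  j=0: rhs holds (empty prefix). k = 0.

0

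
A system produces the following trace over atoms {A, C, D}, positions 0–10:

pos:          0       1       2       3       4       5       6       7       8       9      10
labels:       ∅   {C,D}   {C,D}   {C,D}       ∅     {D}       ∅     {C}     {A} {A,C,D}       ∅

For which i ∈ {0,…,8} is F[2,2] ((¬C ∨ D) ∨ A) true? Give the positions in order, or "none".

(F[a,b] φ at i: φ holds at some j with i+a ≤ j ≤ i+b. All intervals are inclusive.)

0, 1, 2, 3, 4, 6, 7, 8

Evaluate at each i in [0,8]:
  i=0: ✓ (witness j=2)
  i=1: ✓ (witness j=3)
  i=2: ✓ (witness j=4)
  i=3: ✓ (witness j=5)
  i=4: ✓ (witness j=6)
  i=5: ✗ (none in [7,7])
  i=6: ✓ (witness j=8)
  i=7: ✓ (witness j=9)
  i=8: ✓ (witness j=10)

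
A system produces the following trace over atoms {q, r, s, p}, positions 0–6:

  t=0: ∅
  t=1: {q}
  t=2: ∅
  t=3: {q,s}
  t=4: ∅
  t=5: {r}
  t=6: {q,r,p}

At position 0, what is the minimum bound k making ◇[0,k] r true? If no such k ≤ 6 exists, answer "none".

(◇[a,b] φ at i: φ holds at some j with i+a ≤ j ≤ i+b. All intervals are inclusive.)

Scan j = 0,1,… for r:
  j=0: fails
  j=1: fails
  j=2: fails
  j=3: fails
  j=4: fails
  j=5: holds
First hit at j=5, so smallest k = 5-0 = 5.

5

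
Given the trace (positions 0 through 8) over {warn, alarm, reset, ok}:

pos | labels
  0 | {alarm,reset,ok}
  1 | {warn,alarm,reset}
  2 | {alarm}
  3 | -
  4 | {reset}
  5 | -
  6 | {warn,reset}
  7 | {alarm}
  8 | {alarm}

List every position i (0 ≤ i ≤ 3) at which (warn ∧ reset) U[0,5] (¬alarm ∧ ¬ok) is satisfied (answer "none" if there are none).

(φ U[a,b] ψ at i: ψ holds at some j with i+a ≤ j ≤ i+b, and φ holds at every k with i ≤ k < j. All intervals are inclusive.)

Evaluate at each i in [0,3]:
  i=0: ✗ (lhs fails at k=0 before rhs at j=3)
  i=1: ✗ (lhs fails at k=2 before rhs at j=3)
  i=2: ✗ (lhs fails at k=2 before rhs at j=3)
  i=3: ✓ (rhs at j=3)

3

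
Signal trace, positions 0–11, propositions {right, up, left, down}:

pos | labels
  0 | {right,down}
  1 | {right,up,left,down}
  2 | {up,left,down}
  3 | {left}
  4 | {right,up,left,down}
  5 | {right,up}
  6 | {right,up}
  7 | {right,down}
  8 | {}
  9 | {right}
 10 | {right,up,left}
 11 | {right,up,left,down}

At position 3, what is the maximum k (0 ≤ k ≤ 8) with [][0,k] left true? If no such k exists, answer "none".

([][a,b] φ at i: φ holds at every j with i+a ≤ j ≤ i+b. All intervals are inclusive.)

left must hold from j=3 onward; find where it first fails.
  j=3: holds
  j=4: holds
  j=5: fails
Holds on [3,4], so largest k = 1.

1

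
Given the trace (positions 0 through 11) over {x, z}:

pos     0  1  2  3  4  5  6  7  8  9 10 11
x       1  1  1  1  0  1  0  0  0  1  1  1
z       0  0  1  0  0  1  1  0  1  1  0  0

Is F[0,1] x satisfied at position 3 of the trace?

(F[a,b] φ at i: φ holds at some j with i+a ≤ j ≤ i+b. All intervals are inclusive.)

Check x at each j in [3,4]:
  j=3: true
  j=4: false
Found at j=3 → formula holds.

Yes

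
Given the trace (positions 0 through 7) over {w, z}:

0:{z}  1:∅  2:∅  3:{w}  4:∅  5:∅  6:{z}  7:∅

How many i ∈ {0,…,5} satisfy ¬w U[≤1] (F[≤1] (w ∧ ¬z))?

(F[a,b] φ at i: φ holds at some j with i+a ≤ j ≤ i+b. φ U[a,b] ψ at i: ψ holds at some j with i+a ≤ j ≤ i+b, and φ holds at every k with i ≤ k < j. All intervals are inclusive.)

3

Evaluate at each i in [0,5]:
  i=0: ✗ (no rhs in [0,1])
  i=1: ✓ (rhs at j=2; lhs holds on [1,1])
  i=2: ✓ (rhs at j=2)
  i=3: ✓ (rhs at j=3)
  i=4: ✗ (no rhs in [4,5])
  i=5: ✗ (no rhs in [5,6])
Positions where it holds: {1, 2, 3} → 3.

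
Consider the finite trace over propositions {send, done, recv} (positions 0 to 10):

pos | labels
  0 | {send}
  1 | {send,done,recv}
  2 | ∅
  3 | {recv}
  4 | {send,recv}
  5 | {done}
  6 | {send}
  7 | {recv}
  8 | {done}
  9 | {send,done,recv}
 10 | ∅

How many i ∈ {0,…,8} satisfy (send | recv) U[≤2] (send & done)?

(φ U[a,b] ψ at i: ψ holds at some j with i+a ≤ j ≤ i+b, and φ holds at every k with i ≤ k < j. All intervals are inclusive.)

Evaluate at each i in [0,8]:
  i=0: ✓ (rhs at j=1; lhs holds on [0,0])
  i=1: ✓ (rhs at j=1)
  i=2: ✗ (no rhs in [2,4])
  i=3: ✗ (no rhs in [3,5])
  i=4: ✗ (no rhs in [4,6])
  i=5: ✗ (no rhs in [5,7])
  i=6: ✗ (no rhs in [6,8])
  i=7: ✗ (lhs fails at k=8 before rhs at j=9)
  i=8: ✗ (lhs fails at k=8 before rhs at j=9)
Positions where it holds: {0, 1} → 2.

2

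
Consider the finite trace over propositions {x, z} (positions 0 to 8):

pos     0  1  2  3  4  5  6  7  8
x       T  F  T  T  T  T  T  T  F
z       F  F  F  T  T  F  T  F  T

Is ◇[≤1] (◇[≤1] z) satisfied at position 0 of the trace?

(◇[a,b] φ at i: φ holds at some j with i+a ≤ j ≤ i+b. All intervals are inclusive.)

False

Check ◇[≤1] z at each j in [0,1]:
  j=0: fails (none in [0,1])
  j=1: fails (none in [1,2])
No position in the window satisfies it → formula fails.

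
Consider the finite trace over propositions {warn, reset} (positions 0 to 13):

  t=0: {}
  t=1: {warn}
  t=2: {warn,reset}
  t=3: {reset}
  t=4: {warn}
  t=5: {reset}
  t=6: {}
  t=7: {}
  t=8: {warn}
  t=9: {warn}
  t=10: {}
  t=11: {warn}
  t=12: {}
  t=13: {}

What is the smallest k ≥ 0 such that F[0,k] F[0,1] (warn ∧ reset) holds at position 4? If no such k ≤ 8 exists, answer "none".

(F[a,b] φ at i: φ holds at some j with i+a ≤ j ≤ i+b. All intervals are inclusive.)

none

Scan j = 4,5,… for F[0,1] (warn ∧ reset):
  j=4: fails
  j=5: fails
  j=6: fails
  j=7: fails
  j=8: fails
  j=9: fails
  j=10: fails
  j=11: fails
  j=12: fails
No j in [4,12] satisfies it → none.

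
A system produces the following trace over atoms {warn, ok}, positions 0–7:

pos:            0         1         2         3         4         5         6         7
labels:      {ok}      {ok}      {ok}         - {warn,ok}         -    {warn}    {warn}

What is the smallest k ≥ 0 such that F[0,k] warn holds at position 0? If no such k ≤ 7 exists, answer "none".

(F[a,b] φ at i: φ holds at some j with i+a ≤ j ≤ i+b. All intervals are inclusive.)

Scan j = 0,1,… for warn:
  j=0: fails
  j=1: fails
  j=2: fails
  j=3: fails
  j=4: holds
First hit at j=4, so smallest k = 4-0 = 4.

4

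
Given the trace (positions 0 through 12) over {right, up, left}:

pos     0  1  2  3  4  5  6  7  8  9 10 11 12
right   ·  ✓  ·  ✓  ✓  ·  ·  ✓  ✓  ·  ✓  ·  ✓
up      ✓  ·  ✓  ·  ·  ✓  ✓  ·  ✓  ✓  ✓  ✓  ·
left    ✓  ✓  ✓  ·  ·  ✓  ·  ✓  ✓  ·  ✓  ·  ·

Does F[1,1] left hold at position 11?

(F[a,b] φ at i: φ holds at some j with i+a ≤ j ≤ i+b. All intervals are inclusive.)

Check left at each j in [12,12]:
  j=12: false
No position in the window satisfies it → formula fails.

No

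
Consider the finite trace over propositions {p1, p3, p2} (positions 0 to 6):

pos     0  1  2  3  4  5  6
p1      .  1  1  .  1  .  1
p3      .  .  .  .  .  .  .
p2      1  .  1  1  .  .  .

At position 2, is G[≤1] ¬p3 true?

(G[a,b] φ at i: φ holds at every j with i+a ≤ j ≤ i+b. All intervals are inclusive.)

Check ¬p3 at every j in [2,3]:
  j=2: true
  j=3: true
All positions satisfy it → formula holds.

Holds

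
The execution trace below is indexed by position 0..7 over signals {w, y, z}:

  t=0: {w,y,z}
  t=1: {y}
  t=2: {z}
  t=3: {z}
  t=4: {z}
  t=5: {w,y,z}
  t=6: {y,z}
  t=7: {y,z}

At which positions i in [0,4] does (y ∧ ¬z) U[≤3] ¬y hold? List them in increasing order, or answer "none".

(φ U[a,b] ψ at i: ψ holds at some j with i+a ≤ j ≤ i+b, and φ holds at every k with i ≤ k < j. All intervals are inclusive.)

1, 2, 3, 4

Evaluate at each i in [0,4]:
  i=0: ✗ (lhs fails at k=0 before rhs at j=2)
  i=1: ✓ (rhs at j=2; lhs holds on [1,1])
  i=2: ✓ (rhs at j=2)
  i=3: ✓ (rhs at j=3)
  i=4: ✓ (rhs at j=4)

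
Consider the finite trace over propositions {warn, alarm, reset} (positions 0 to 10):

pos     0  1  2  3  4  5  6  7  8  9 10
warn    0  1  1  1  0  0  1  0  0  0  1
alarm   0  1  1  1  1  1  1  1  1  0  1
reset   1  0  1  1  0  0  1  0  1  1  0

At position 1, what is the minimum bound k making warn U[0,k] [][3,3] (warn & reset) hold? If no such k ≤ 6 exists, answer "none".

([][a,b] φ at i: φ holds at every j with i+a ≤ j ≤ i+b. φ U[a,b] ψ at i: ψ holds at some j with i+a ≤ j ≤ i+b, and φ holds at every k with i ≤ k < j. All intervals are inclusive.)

2

Need earliest j ≥ 1 with [][3,3] (warn & reset), and warn at every k in [1,j-1].
  j=1: rhs fails.
  j=2: rhs fails.
  j=3: rhs holds; lhs holds on [1,2]. k = 2.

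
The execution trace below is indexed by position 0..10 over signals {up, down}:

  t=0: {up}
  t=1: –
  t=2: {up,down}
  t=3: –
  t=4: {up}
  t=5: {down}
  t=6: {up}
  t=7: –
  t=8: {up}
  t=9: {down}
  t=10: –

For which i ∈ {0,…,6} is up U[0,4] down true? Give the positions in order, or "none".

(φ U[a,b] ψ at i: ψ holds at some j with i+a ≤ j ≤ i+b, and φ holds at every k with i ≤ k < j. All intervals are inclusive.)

2, 4, 5

Evaluate at each i in [0,6]:
  i=0: ✗ (lhs fails at k=1 before rhs at j=2)
  i=1: ✗ (lhs fails at k=1 before rhs at j=2)
  i=2: ✓ (rhs at j=2)
  i=3: ✗ (lhs fails at k=3 before rhs at j=5)
  i=4: ✓ (rhs at j=5; lhs holds on [4,4])
  i=5: ✓ (rhs at j=5)
  i=6: ✗ (lhs fails at k=7 before rhs at j=9)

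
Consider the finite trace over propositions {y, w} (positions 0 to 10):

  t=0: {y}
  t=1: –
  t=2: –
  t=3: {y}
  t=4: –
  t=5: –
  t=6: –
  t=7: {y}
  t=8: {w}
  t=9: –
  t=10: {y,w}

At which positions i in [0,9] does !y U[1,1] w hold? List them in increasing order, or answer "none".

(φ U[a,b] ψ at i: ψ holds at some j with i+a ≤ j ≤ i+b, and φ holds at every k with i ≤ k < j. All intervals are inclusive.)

Evaluate at each i in [0,9]:
  i=0: ✗ (no rhs in [1,1])
  i=1: ✗ (no rhs in [2,2])
  i=2: ✗ (no rhs in [3,3])
  i=3: ✗ (no rhs in [4,4])
  i=4: ✗ (no rhs in [5,5])
  i=5: ✗ (no rhs in [6,6])
  i=6: ✗ (no rhs in [7,7])
  i=7: ✗ (lhs fails at k=7 before rhs at j=8)
  i=8: ✗ (no rhs in [9,9])
  i=9: ✓ (rhs at j=10; lhs holds on [9,9])

9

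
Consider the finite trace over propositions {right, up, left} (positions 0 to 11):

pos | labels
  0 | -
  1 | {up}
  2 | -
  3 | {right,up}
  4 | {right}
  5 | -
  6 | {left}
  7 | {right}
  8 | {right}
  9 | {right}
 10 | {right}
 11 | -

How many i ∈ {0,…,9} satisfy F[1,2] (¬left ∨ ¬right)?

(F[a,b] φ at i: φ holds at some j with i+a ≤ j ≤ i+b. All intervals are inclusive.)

10

Evaluate at each i in [0,9]:
  i=0: ✓ (witness j=1)
  i=1: ✓ (witness j=2)
  i=2: ✓ (witness j=3)
  i=3: ✓ (witness j=4)
  i=4: ✓ (witness j=5)
  i=5: ✓ (witness j=6)
  i=6: ✓ (witness j=7)
  i=7: ✓ (witness j=8)
  i=8: ✓ (witness j=9)
  i=9: ✓ (witness j=10)
Positions where it holds: {0, 1, 2, 3, 4, 5, 6, 7, 8, 9} → 10.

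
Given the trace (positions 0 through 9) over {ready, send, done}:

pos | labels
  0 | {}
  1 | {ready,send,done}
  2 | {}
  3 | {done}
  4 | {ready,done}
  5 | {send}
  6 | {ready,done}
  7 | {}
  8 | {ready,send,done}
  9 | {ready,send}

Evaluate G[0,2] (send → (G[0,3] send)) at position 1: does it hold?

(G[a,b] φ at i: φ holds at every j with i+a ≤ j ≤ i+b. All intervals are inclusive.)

Check (send → (G[0,3] send)) at every j in [1,3]:
  j=1: antecedent true; consequent fails at 2 → ✗
  j=2: antecedent false → ✓
  j=3: antecedent false → ✓
Fails at j=1 → formula fails.

Does not hold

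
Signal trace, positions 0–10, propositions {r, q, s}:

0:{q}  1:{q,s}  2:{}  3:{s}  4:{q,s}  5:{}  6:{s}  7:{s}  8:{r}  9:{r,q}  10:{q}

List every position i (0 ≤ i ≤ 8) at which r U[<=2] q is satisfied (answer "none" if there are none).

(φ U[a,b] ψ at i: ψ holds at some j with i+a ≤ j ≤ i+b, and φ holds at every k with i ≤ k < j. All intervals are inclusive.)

0, 1, 4, 8

Evaluate at each i in [0,8]:
  i=0: ✓ (rhs at j=0)
  i=1: ✓ (rhs at j=1)
  i=2: ✗ (lhs fails at k=2 before rhs at j=4)
  i=3: ✗ (lhs fails at k=3 before rhs at j=4)
  i=4: ✓ (rhs at j=4)
  i=5: ✗ (no rhs in [5,7])
  i=6: ✗ (no rhs in [6,8])
  i=7: ✗ (lhs fails at k=7 before rhs at j=9)
  i=8: ✓ (rhs at j=9; lhs holds on [8,8])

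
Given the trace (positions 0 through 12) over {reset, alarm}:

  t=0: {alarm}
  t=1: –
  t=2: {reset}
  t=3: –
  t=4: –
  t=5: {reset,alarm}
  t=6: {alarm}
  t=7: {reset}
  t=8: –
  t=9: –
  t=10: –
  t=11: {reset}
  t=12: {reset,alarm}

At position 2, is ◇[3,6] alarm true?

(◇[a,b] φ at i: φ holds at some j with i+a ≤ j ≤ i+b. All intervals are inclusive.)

Holds

Check alarm at each j in [5,8]:
  j=5: true
  j=6: true
  j=7: false
  j=8: false
Found at j=5 → formula holds.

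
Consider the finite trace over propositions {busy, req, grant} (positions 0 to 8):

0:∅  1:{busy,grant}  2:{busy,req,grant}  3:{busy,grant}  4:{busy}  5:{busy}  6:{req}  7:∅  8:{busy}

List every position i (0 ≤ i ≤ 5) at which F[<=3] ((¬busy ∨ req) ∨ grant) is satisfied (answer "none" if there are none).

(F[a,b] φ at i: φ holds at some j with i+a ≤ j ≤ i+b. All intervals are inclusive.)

0, 1, 2, 3, 4, 5

Evaluate at each i in [0,5]:
  i=0: ✓ (witness j=0)
  i=1: ✓ (witness j=1)
  i=2: ✓ (witness j=2)
  i=3: ✓ (witness j=3)
  i=4: ✓ (witness j=6)
  i=5: ✓ (witness j=6)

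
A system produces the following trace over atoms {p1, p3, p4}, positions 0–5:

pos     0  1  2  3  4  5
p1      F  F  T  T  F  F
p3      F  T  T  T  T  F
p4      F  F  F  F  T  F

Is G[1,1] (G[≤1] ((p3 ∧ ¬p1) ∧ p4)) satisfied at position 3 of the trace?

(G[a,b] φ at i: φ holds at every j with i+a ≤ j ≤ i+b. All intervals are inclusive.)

No

Check G[≤1] ((p3 ∧ ¬p1) ∧ p4) at every j in [4,4]:
  j=4: fails at 5
Fails at j=4 → formula fails.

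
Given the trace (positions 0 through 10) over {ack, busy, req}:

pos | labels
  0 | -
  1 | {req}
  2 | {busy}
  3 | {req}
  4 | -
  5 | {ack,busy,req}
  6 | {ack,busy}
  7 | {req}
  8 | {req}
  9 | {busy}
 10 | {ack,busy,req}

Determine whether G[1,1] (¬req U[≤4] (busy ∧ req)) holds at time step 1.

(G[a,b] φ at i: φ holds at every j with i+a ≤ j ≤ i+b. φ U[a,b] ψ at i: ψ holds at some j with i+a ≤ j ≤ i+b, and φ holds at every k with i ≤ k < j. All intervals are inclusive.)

Does not hold

Check (¬req U[≤4] (busy ∧ req)) at every j in [2,2]:
  j=2: fails
Fails at j=2 → formula fails.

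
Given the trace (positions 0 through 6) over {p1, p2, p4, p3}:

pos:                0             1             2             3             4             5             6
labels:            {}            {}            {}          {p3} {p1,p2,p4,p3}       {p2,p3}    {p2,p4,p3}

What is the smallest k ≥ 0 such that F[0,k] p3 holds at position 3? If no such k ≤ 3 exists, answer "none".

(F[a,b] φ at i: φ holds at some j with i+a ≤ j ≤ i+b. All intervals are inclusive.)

Scan j = 3,4,… for p3:
  j=3: holds
First hit at j=3, so smallest k = 3-3 = 0.

0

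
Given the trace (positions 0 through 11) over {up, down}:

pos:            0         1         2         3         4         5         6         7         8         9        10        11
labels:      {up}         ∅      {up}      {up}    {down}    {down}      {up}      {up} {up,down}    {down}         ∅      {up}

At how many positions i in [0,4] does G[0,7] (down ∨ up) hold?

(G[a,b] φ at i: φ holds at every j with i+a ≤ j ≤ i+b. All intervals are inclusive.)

Evaluate at each i in [0,4]:
  i=0: ✗ (fails at j=1)
  i=1: ✗ (fails at j=1)
  i=2: ✓ (all of [2,9])
  i=3: ✗ (fails at j=10)
  i=4: ✗ (fails at j=10)
Positions where it holds: {2} → 1.

1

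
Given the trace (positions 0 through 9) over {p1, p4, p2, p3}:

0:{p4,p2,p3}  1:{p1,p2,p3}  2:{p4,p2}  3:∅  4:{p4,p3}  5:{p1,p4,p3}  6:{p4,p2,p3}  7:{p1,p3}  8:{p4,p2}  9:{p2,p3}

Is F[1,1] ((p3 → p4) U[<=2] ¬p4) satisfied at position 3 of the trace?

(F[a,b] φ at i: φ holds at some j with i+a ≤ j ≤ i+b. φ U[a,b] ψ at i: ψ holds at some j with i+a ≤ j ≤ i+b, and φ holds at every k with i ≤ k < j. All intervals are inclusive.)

Check ((p3 → p4) U[<=2] ¬p4) at each j in [4,4]:
  j=4: fails
No position in the window satisfies it → formula fails.

False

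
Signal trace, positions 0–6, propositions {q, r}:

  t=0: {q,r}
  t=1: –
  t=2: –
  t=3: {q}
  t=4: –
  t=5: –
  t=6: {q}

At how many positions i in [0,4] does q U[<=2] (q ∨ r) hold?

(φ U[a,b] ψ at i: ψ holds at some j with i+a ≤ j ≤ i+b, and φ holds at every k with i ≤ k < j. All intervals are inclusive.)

2

Evaluate at each i in [0,4]:
  i=0: ✓ (rhs at j=0)
  i=1: ✗ (lhs fails at k=1 before rhs at j=3)
  i=2: ✗ (lhs fails at k=2 before rhs at j=3)
  i=3: ✓ (rhs at j=3)
  i=4: ✗ (lhs fails at k=4 before rhs at j=6)
Positions where it holds: {0, 3} → 2.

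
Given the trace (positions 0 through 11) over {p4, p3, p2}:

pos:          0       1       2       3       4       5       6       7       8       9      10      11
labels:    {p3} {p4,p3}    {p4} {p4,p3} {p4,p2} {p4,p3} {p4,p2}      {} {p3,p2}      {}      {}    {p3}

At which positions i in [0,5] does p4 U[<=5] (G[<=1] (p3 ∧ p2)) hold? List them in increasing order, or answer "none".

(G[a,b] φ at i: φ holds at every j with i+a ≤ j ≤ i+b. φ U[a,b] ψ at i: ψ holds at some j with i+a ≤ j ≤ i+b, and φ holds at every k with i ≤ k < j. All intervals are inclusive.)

none

Evaluate at each i in [0,5]:
  i=0: ✗ (no rhs in [0,5])
  i=1: ✗ (no rhs in [1,6])
  i=2: ✗ (no rhs in [2,7])
  i=3: ✗ (no rhs in [3,8])
  i=4: ✗ (no rhs in [4,9])
  i=5: ✗ (no rhs in [5,10])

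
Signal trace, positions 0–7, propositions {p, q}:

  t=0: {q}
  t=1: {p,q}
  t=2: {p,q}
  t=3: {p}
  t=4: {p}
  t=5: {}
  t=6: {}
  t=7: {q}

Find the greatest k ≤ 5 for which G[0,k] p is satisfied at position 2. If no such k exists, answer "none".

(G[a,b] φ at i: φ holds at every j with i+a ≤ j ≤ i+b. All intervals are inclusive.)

p must hold from j=2 onward; find where it first fails.
  j=2: holds
  j=3: holds
  j=4: holds
  j=5: fails
Holds on [2,4], so largest k = 2.

2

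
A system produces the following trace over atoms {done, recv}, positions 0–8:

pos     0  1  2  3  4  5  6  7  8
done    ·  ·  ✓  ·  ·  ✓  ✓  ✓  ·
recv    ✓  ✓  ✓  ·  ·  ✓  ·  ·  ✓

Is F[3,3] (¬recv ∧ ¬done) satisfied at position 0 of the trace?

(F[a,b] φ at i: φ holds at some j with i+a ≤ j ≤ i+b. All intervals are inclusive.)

Yes

Check (¬recv ∧ ¬done) at each j in [3,3]:
  j=3: true
Found at j=3 → formula holds.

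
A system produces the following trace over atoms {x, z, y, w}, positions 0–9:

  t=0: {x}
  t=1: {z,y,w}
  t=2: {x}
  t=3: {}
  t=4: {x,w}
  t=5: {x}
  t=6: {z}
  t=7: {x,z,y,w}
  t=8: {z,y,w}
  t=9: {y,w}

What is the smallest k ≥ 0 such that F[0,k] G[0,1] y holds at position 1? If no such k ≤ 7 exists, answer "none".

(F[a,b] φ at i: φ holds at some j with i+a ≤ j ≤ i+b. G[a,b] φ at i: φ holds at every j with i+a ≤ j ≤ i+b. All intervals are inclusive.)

Scan j = 1,2,… for G[0,1] y:
  j=1: fails
  j=2: fails
  j=3: fails
  j=4: fails
  j=5: fails
  j=6: fails
  j=7: holds
First hit at j=7, so smallest k = 7-1 = 6.

6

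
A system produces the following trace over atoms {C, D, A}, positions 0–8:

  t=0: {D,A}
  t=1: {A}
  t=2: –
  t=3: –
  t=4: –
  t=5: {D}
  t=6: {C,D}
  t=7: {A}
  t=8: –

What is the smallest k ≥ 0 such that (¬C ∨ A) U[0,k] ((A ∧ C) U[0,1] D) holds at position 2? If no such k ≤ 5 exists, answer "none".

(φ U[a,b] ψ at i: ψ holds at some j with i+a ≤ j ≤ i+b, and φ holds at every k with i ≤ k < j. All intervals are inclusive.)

3

Need earliest j ≥ 2 with ((A ∧ C) U[0,1] D), and (¬C ∨ A) at every k in [2,j-1].
  j=2: rhs fails.
  j=3: rhs fails.
  j=4: rhs fails.
  j=5: rhs holds; lhs holds on [2,4]. k = 3.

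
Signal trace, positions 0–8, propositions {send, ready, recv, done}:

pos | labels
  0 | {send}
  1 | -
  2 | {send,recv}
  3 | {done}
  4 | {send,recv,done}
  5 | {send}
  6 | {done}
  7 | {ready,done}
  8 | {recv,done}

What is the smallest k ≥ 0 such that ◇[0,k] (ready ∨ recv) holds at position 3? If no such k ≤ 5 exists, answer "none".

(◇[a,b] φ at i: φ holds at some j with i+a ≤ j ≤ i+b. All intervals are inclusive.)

Scan j = 3,4,… for (ready ∨ recv):
  j=3: fails
  j=4: holds
First hit at j=4, so smallest k = 4-3 = 1.

1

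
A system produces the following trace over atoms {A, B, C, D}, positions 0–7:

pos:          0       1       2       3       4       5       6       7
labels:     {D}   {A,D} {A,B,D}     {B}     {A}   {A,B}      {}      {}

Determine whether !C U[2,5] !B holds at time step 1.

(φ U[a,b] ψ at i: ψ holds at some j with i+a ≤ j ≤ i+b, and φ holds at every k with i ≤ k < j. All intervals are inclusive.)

Need some j in [3,6] with !B, and !C at every k in [1,j-1].
  j=3: !B false.
  j=4: !B holds; !C holds at every k in [1,3] → satisfied.

Yes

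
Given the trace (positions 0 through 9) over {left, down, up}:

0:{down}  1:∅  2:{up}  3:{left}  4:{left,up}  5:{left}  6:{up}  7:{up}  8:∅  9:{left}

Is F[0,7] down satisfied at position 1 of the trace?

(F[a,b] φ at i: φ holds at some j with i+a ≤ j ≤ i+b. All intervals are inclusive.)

No

Check down at each j in [1,8]:
  j=1: false
  j=2: false
  j=3: false
  j=4: false
  j=5: false
  j=6: false
  j=7: false
  j=8: false
No position in the window satisfies it → formula fails.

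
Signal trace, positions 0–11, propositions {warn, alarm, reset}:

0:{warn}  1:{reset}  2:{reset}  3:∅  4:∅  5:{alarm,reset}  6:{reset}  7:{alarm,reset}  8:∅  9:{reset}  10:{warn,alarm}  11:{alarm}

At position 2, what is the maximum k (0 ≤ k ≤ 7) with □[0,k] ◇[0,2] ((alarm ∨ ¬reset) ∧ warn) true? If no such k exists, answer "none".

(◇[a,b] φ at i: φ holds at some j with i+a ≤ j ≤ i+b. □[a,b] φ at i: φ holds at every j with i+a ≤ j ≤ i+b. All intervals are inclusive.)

none

◇[0,2] ((alarm ∨ ¬reset) ∧ warn) must hold from j=2 onward; find where it first fails.
  j=2: fails → no k works.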